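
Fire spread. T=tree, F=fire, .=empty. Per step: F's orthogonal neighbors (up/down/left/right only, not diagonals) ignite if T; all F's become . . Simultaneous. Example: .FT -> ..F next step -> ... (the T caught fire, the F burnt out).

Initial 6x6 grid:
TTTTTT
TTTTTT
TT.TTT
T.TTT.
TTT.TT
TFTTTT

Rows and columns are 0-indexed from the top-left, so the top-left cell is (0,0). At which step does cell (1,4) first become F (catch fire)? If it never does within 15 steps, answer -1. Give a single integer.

Step 1: cell (1,4)='T' (+3 fires, +1 burnt)
Step 2: cell (1,4)='T' (+3 fires, +3 burnt)
Step 3: cell (1,4)='T' (+3 fires, +3 burnt)
Step 4: cell (1,4)='T' (+4 fires, +3 burnt)
Step 5: cell (1,4)='T' (+5 fires, +4 burnt)
Step 6: cell (1,4)='T' (+4 fires, +5 burnt)
Step 7: cell (1,4)='F' (+5 fires, +4 burnt)
  -> target ignites at step 7
Step 8: cell (1,4)='.' (+3 fires, +5 burnt)
Step 9: cell (1,4)='.' (+1 fires, +3 burnt)
Step 10: cell (1,4)='.' (+0 fires, +1 burnt)
  fire out at step 10

7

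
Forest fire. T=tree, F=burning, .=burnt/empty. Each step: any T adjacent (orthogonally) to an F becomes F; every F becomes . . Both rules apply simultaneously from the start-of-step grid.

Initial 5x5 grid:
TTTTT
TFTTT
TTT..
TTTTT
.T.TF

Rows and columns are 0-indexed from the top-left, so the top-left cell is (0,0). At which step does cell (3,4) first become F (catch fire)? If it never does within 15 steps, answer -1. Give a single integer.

Step 1: cell (3,4)='F' (+6 fires, +2 burnt)
  -> target ignites at step 1
Step 2: cell (3,4)='.' (+7 fires, +6 burnt)
Step 3: cell (3,4)='.' (+5 fires, +7 burnt)
Step 4: cell (3,4)='.' (+1 fires, +5 burnt)
Step 5: cell (3,4)='.' (+0 fires, +1 burnt)
  fire out at step 5

1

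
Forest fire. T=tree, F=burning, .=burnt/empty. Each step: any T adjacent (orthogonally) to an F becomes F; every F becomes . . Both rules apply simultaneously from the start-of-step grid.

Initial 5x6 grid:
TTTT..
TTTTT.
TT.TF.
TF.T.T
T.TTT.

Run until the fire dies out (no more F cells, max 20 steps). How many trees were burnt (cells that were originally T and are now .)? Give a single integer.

Answer: 18

Derivation:
Step 1: +4 fires, +2 burnt (F count now 4)
Step 2: +5 fires, +4 burnt (F count now 5)
Step 3: +5 fires, +5 burnt (F count now 5)
Step 4: +4 fires, +5 burnt (F count now 4)
Step 5: +0 fires, +4 burnt (F count now 0)
Fire out after step 5
Initially T: 19, now '.': 29
Total burnt (originally-T cells now '.'): 18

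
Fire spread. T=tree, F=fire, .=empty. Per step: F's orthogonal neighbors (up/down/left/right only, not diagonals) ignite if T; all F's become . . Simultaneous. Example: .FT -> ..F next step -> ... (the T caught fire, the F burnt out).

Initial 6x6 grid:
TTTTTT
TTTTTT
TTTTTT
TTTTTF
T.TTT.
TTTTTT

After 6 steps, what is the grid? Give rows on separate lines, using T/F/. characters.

Step 1: 2 trees catch fire, 1 burn out
  TTTTTT
  TTTTTT
  TTTTTF
  TTTTF.
  T.TTT.
  TTTTTT
Step 2: 4 trees catch fire, 2 burn out
  TTTTTT
  TTTTTF
  TTTTF.
  TTTF..
  T.TTF.
  TTTTTT
Step 3: 6 trees catch fire, 4 burn out
  TTTTTF
  TTTTF.
  TTTF..
  TTF...
  T.TF..
  TTTTFT
Step 4: 7 trees catch fire, 6 burn out
  TTTTF.
  TTTF..
  TTF...
  TF....
  T.F...
  TTTF.F
Step 5: 5 trees catch fire, 7 burn out
  TTTF..
  TTF...
  TF....
  F.....
  T.....
  TTF...
Step 6: 5 trees catch fire, 5 burn out
  TTF...
  TF....
  F.....
  ......
  F.....
  TF....

TTF...
TF....
F.....
......
F.....
TF....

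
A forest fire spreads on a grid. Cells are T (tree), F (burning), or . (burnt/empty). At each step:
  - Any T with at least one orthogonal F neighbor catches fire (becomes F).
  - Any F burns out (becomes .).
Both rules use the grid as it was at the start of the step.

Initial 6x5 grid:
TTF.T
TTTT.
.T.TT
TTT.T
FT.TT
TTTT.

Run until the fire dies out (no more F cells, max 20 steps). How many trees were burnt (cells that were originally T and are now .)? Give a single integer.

Step 1: +5 fires, +2 burnt (F count now 5)
Step 2: +5 fires, +5 burnt (F count now 5)
Step 3: +5 fires, +5 burnt (F count now 5)
Step 4: +2 fires, +5 burnt (F count now 2)
Step 5: +2 fires, +2 burnt (F count now 2)
Step 6: +1 fires, +2 burnt (F count now 1)
Step 7: +0 fires, +1 burnt (F count now 0)
Fire out after step 7
Initially T: 21, now '.': 29
Total burnt (originally-T cells now '.'): 20

Answer: 20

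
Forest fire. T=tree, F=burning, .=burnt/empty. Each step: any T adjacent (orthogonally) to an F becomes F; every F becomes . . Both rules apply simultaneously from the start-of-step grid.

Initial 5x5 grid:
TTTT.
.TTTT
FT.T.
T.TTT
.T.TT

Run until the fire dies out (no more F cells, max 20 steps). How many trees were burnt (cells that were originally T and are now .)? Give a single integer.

Step 1: +2 fires, +1 burnt (F count now 2)
Step 2: +1 fires, +2 burnt (F count now 1)
Step 3: +2 fires, +1 burnt (F count now 2)
Step 4: +3 fires, +2 burnt (F count now 3)
Step 5: +3 fires, +3 burnt (F count now 3)
Step 6: +1 fires, +3 burnt (F count now 1)
Step 7: +3 fires, +1 burnt (F count now 3)
Step 8: +1 fires, +3 burnt (F count now 1)
Step 9: +0 fires, +1 burnt (F count now 0)
Fire out after step 9
Initially T: 17, now '.': 24
Total burnt (originally-T cells now '.'): 16

Answer: 16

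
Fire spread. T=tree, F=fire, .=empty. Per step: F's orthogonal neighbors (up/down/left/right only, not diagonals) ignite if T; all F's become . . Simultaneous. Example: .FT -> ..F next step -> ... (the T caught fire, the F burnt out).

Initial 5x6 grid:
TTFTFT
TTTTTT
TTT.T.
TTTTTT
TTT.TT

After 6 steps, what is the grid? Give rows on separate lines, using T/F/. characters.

Step 1: 5 trees catch fire, 2 burn out
  TF.F.F
  TTFTFT
  TTT.T.
  TTTTTT
  TTT.TT
Step 2: 6 trees catch fire, 5 burn out
  F.....
  TF.F.F
  TTF.F.
  TTTTTT
  TTT.TT
Step 3: 4 trees catch fire, 6 burn out
  ......
  F.....
  TF....
  TTFTFT
  TTT.TT
Step 4: 6 trees catch fire, 4 burn out
  ......
  ......
  F.....
  TF.F.F
  TTF.FT
Step 5: 3 trees catch fire, 6 burn out
  ......
  ......
  ......
  F.....
  TF...F
Step 6: 1 trees catch fire, 3 burn out
  ......
  ......
  ......
  ......
  F.....

......
......
......
......
F.....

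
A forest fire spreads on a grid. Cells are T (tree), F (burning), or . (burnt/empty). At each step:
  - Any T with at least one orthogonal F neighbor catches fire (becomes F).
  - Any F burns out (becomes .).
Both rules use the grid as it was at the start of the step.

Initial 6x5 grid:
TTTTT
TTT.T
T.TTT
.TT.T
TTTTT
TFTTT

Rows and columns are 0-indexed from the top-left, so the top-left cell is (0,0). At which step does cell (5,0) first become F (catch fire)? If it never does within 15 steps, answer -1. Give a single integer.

Step 1: cell (5,0)='F' (+3 fires, +1 burnt)
  -> target ignites at step 1
Step 2: cell (5,0)='.' (+4 fires, +3 burnt)
Step 3: cell (5,0)='.' (+3 fires, +4 burnt)
Step 4: cell (5,0)='.' (+2 fires, +3 burnt)
Step 5: cell (5,0)='.' (+3 fires, +2 burnt)
Step 6: cell (5,0)='.' (+3 fires, +3 burnt)
Step 7: cell (5,0)='.' (+4 fires, +3 burnt)
Step 8: cell (5,0)='.' (+3 fires, +4 burnt)
Step 9: cell (5,0)='.' (+0 fires, +3 burnt)
  fire out at step 9

1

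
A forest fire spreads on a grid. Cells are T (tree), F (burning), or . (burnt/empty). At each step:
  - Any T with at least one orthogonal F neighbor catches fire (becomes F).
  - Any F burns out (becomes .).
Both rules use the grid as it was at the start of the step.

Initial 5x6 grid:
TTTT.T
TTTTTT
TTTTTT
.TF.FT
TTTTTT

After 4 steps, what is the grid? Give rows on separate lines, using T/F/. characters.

Step 1: 6 trees catch fire, 2 burn out
  TTTT.T
  TTTTTT
  TTFTFT
  .F...F
  TTFTFT
Step 2: 8 trees catch fire, 6 burn out
  TTTT.T
  TTFTFT
  TF.F.F
  ......
  TF.F.F
Step 3: 6 trees catch fire, 8 burn out
  TTFT.T
  TF.F.F
  F.....
  ......
  F.....
Step 4: 4 trees catch fire, 6 burn out
  TF.F.F
  F.....
  ......
  ......
  ......

TF.F.F
F.....
......
......
......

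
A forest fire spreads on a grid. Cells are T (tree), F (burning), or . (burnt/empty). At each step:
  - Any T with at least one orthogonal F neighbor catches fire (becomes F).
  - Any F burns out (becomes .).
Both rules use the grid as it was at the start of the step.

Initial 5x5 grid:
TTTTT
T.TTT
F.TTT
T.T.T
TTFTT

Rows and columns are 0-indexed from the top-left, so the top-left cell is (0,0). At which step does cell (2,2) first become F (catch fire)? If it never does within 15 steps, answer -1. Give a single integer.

Step 1: cell (2,2)='T' (+5 fires, +2 burnt)
Step 2: cell (2,2)='F' (+4 fires, +5 burnt)
  -> target ignites at step 2
Step 3: cell (2,2)='.' (+4 fires, +4 burnt)
Step 4: cell (2,2)='.' (+3 fires, +4 burnt)
Step 5: cell (2,2)='.' (+2 fires, +3 burnt)
Step 6: cell (2,2)='.' (+1 fires, +2 burnt)
Step 7: cell (2,2)='.' (+0 fires, +1 burnt)
  fire out at step 7

2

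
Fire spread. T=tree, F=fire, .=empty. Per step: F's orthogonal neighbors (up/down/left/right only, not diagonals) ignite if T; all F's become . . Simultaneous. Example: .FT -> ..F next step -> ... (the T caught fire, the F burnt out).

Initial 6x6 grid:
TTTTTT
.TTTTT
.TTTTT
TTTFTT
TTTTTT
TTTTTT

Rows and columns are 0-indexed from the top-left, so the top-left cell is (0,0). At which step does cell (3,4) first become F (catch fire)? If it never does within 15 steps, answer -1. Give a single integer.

Step 1: cell (3,4)='F' (+4 fires, +1 burnt)
  -> target ignites at step 1
Step 2: cell (3,4)='.' (+8 fires, +4 burnt)
Step 3: cell (3,4)='.' (+10 fires, +8 burnt)
Step 4: cell (3,4)='.' (+7 fires, +10 burnt)
Step 5: cell (3,4)='.' (+3 fires, +7 burnt)
Step 6: cell (3,4)='.' (+1 fires, +3 burnt)
Step 7: cell (3,4)='.' (+0 fires, +1 burnt)
  fire out at step 7

1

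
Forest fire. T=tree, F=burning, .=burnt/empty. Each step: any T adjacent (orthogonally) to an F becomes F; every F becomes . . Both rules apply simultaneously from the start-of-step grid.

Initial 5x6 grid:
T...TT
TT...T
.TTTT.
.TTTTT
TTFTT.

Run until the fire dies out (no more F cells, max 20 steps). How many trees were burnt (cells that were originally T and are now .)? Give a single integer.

Answer: 16

Derivation:
Step 1: +3 fires, +1 burnt (F count now 3)
Step 2: +5 fires, +3 burnt (F count now 5)
Step 3: +3 fires, +5 burnt (F count now 3)
Step 4: +3 fires, +3 burnt (F count now 3)
Step 5: +1 fires, +3 burnt (F count now 1)
Step 6: +1 fires, +1 burnt (F count now 1)
Step 7: +0 fires, +1 burnt (F count now 0)
Fire out after step 7
Initially T: 19, now '.': 27
Total burnt (originally-T cells now '.'): 16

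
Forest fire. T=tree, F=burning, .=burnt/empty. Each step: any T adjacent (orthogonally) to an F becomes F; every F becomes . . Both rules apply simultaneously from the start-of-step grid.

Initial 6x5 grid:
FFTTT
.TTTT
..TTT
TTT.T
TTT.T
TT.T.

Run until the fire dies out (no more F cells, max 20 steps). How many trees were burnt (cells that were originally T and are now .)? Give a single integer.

Answer: 20

Derivation:
Step 1: +2 fires, +2 burnt (F count now 2)
Step 2: +2 fires, +2 burnt (F count now 2)
Step 3: +3 fires, +2 burnt (F count now 3)
Step 4: +3 fires, +3 burnt (F count now 3)
Step 5: +3 fires, +3 burnt (F count now 3)
Step 6: +3 fires, +3 burnt (F count now 3)
Step 7: +3 fires, +3 burnt (F count now 3)
Step 8: +1 fires, +3 burnt (F count now 1)
Step 9: +0 fires, +1 burnt (F count now 0)
Fire out after step 9
Initially T: 21, now '.': 29
Total burnt (originally-T cells now '.'): 20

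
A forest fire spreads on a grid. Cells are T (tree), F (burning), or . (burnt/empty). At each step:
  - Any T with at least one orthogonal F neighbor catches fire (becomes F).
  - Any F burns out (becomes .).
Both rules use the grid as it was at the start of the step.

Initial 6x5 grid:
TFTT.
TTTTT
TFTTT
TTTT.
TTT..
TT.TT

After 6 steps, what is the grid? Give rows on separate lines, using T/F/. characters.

Step 1: 6 trees catch fire, 2 burn out
  F.FT.
  TFTTT
  F.FTT
  TFTT.
  TTT..
  TT.TT
Step 2: 7 trees catch fire, 6 burn out
  ...F.
  F.FTT
  ...FT
  F.FT.
  TFT..
  TT.TT
Step 3: 6 trees catch fire, 7 burn out
  .....
  ...FT
  ....F
  ...F.
  F.F..
  TF.TT
Step 4: 2 trees catch fire, 6 burn out
  .....
  ....F
  .....
  .....
  .....
  F..TT
Step 5: 0 trees catch fire, 2 burn out
  .....
  .....
  .....
  .....
  .....
  ...TT
Step 6: 0 trees catch fire, 0 burn out
  .....
  .....
  .....
  .....
  .....
  ...TT

.....
.....
.....
.....
.....
...TT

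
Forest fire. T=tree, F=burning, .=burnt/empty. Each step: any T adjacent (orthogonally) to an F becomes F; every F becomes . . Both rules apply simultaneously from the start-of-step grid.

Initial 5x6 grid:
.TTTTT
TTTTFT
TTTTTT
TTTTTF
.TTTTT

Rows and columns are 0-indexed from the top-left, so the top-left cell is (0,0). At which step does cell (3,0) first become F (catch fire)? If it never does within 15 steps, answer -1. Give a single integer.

Step 1: cell (3,0)='T' (+7 fires, +2 burnt)
Step 2: cell (3,0)='T' (+6 fires, +7 burnt)
Step 3: cell (3,0)='T' (+5 fires, +6 burnt)
Step 4: cell (3,0)='T' (+5 fires, +5 burnt)
Step 5: cell (3,0)='F' (+3 fires, +5 burnt)
  -> target ignites at step 5
Step 6: cell (3,0)='.' (+0 fires, +3 burnt)
  fire out at step 6

5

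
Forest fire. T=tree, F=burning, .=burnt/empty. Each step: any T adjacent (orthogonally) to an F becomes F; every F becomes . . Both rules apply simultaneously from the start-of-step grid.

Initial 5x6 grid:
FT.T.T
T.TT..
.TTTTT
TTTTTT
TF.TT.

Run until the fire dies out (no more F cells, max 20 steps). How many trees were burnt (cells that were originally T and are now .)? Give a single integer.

Step 1: +4 fires, +2 burnt (F count now 4)
Step 2: +3 fires, +4 burnt (F count now 3)
Step 3: +2 fires, +3 burnt (F count now 2)
Step 4: +4 fires, +2 burnt (F count now 4)
Step 5: +4 fires, +4 burnt (F count now 4)
Step 6: +2 fires, +4 burnt (F count now 2)
Step 7: +0 fires, +2 burnt (F count now 0)
Fire out after step 7
Initially T: 20, now '.': 29
Total burnt (originally-T cells now '.'): 19

Answer: 19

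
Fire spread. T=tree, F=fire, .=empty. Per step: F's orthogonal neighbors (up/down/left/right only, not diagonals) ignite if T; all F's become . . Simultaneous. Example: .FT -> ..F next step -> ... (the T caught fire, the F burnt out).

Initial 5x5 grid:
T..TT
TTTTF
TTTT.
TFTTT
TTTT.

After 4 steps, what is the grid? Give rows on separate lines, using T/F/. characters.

Step 1: 6 trees catch fire, 2 burn out
  T..TF
  TTTF.
  TFTT.
  F.FTT
  TFTT.
Step 2: 9 trees catch fire, 6 burn out
  T..F.
  TFF..
  F.FF.
  ...FT
  F.FT.
Step 3: 3 trees catch fire, 9 burn out
  T....
  F....
  .....
  ....F
  ...F.
Step 4: 1 trees catch fire, 3 burn out
  F....
  .....
  .....
  .....
  .....

F....
.....
.....
.....
.....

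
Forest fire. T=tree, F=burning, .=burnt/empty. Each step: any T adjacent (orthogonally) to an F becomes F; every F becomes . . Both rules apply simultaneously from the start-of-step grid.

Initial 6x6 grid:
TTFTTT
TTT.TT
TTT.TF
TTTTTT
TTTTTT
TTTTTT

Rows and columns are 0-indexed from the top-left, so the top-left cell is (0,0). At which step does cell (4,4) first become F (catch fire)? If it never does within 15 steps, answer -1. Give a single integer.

Step 1: cell (4,4)='T' (+6 fires, +2 burnt)
Step 2: cell (4,4)='T' (+8 fires, +6 burnt)
Step 3: cell (4,4)='F' (+6 fires, +8 burnt)
  -> target ignites at step 3
Step 4: cell (4,4)='.' (+5 fires, +6 burnt)
Step 5: cell (4,4)='.' (+4 fires, +5 burnt)
Step 6: cell (4,4)='.' (+2 fires, +4 burnt)
Step 7: cell (4,4)='.' (+1 fires, +2 burnt)
Step 8: cell (4,4)='.' (+0 fires, +1 burnt)
  fire out at step 8

3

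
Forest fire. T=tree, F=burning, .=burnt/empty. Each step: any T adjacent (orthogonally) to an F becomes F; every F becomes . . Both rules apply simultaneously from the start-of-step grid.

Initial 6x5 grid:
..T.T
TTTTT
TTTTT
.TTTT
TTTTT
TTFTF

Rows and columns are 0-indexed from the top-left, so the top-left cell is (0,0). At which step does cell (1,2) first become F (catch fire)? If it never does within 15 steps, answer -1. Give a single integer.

Step 1: cell (1,2)='T' (+4 fires, +2 burnt)
Step 2: cell (1,2)='T' (+5 fires, +4 burnt)
Step 3: cell (1,2)='T' (+5 fires, +5 burnt)
Step 4: cell (1,2)='F' (+4 fires, +5 burnt)
  -> target ignites at step 4
Step 5: cell (1,2)='.' (+5 fires, +4 burnt)
Step 6: cell (1,2)='.' (+1 fires, +5 burnt)
Step 7: cell (1,2)='.' (+0 fires, +1 burnt)
  fire out at step 7

4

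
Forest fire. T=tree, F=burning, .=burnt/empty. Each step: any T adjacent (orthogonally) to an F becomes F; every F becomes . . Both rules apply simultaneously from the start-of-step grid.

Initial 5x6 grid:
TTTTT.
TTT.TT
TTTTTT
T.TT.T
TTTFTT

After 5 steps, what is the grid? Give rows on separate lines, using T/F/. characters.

Step 1: 3 trees catch fire, 1 burn out
  TTTTT.
  TTT.TT
  TTTTTT
  T.TF.T
  TTF.FT
Step 2: 4 trees catch fire, 3 burn out
  TTTTT.
  TTT.TT
  TTTFTT
  T.F..T
  TF...F
Step 3: 4 trees catch fire, 4 burn out
  TTTTT.
  TTT.TT
  TTF.FT
  T....F
  F.....
Step 4: 5 trees catch fire, 4 burn out
  TTTTT.
  TTF.FT
  TF...F
  F.....
  ......
Step 5: 5 trees catch fire, 5 burn out
  TTFTF.
  TF...F
  F.....
  ......
  ......

TTFTF.
TF...F
F.....
......
......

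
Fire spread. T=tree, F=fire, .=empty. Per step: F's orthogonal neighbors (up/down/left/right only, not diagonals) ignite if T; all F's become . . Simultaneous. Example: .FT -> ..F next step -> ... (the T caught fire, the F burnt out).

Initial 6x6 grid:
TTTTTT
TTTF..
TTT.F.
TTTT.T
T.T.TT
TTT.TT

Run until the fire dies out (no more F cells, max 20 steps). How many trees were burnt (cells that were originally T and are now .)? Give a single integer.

Step 1: +2 fires, +2 burnt (F count now 2)
Step 2: +4 fires, +2 burnt (F count now 4)
Step 3: +5 fires, +4 burnt (F count now 5)
Step 4: +5 fires, +5 burnt (F count now 5)
Step 5: +2 fires, +5 burnt (F count now 2)
Step 6: +2 fires, +2 burnt (F count now 2)
Step 7: +1 fires, +2 burnt (F count now 1)
Step 8: +0 fires, +1 burnt (F count now 0)
Fire out after step 8
Initially T: 26, now '.': 31
Total burnt (originally-T cells now '.'): 21

Answer: 21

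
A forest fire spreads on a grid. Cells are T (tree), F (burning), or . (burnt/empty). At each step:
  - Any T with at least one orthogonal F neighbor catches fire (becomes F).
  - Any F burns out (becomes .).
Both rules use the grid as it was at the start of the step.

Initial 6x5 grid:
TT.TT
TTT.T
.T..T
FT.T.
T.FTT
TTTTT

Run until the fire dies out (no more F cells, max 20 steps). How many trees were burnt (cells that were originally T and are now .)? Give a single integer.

Step 1: +4 fires, +2 burnt (F count now 4)
Step 2: +6 fires, +4 burnt (F count now 6)
Step 3: +2 fires, +6 burnt (F count now 2)
Step 4: +3 fires, +2 burnt (F count now 3)
Step 5: +1 fires, +3 burnt (F count now 1)
Step 6: +0 fires, +1 burnt (F count now 0)
Fire out after step 6
Initially T: 20, now '.': 26
Total burnt (originally-T cells now '.'): 16

Answer: 16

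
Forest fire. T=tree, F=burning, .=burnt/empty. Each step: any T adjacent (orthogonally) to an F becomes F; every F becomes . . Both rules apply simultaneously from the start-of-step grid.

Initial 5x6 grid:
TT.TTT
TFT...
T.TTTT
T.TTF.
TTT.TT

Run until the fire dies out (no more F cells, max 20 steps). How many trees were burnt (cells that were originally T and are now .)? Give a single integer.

Step 1: +6 fires, +2 burnt (F count now 6)
Step 2: +7 fires, +6 burnt (F count now 7)
Step 3: +2 fires, +7 burnt (F count now 2)
Step 4: +2 fires, +2 burnt (F count now 2)
Step 5: +0 fires, +2 burnt (F count now 0)
Fire out after step 5
Initially T: 20, now '.': 27
Total burnt (originally-T cells now '.'): 17

Answer: 17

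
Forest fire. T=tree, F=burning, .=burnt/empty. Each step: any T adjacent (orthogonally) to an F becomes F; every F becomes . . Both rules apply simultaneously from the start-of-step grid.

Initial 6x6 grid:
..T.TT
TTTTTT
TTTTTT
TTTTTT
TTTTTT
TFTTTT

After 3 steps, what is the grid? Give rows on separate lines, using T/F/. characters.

Step 1: 3 trees catch fire, 1 burn out
  ..T.TT
  TTTTTT
  TTTTTT
  TTTTTT
  TFTTTT
  F.FTTT
Step 2: 4 trees catch fire, 3 burn out
  ..T.TT
  TTTTTT
  TTTTTT
  TFTTTT
  F.FTTT
  ...FTT
Step 3: 5 trees catch fire, 4 burn out
  ..T.TT
  TTTTTT
  TFTTTT
  F.FTTT
  ...FTT
  ....FT

..T.TT
TTTTTT
TFTTTT
F.FTTT
...FTT
....FT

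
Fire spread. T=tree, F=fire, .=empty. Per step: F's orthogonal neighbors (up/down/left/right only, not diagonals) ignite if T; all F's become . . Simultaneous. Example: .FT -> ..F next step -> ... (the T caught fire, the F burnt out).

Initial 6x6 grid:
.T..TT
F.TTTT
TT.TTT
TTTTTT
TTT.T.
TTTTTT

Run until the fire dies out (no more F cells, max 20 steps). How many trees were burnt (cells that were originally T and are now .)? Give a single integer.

Answer: 27

Derivation:
Step 1: +1 fires, +1 burnt (F count now 1)
Step 2: +2 fires, +1 burnt (F count now 2)
Step 3: +2 fires, +2 burnt (F count now 2)
Step 4: +3 fires, +2 burnt (F count now 3)
Step 5: +3 fires, +3 burnt (F count now 3)
Step 6: +3 fires, +3 burnt (F count now 3)
Step 7: +5 fires, +3 burnt (F count now 5)
Step 8: +4 fires, +5 burnt (F count now 4)
Step 9: +3 fires, +4 burnt (F count now 3)
Step 10: +1 fires, +3 burnt (F count now 1)
Step 11: +0 fires, +1 burnt (F count now 0)
Fire out after step 11
Initially T: 28, now '.': 35
Total burnt (originally-T cells now '.'): 27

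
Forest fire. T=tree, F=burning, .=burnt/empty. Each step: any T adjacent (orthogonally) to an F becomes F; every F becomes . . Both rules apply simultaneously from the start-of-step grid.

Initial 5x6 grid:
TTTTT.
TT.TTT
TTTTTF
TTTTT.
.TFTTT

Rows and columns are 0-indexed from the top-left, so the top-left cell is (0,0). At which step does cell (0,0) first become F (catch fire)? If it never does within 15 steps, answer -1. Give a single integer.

Step 1: cell (0,0)='T' (+5 fires, +2 burnt)
Step 2: cell (0,0)='T' (+7 fires, +5 burnt)
Step 3: cell (0,0)='T' (+5 fires, +7 burnt)
Step 4: cell (0,0)='T' (+3 fires, +5 burnt)
Step 5: cell (0,0)='T' (+3 fires, +3 burnt)
Step 6: cell (0,0)='F' (+1 fires, +3 burnt)
  -> target ignites at step 6
Step 7: cell (0,0)='.' (+0 fires, +1 burnt)
  fire out at step 7

6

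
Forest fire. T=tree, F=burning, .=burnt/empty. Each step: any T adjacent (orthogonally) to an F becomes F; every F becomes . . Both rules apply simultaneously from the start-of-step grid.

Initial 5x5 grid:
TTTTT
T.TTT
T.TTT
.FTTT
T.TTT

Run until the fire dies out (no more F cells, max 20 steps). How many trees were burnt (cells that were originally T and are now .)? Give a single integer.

Answer: 19

Derivation:
Step 1: +1 fires, +1 burnt (F count now 1)
Step 2: +3 fires, +1 burnt (F count now 3)
Step 3: +4 fires, +3 burnt (F count now 4)
Step 4: +4 fires, +4 burnt (F count now 4)
Step 5: +3 fires, +4 burnt (F count now 3)
Step 6: +2 fires, +3 burnt (F count now 2)
Step 7: +1 fires, +2 burnt (F count now 1)
Step 8: +1 fires, +1 burnt (F count now 1)
Step 9: +0 fires, +1 burnt (F count now 0)
Fire out after step 9
Initially T: 20, now '.': 24
Total burnt (originally-T cells now '.'): 19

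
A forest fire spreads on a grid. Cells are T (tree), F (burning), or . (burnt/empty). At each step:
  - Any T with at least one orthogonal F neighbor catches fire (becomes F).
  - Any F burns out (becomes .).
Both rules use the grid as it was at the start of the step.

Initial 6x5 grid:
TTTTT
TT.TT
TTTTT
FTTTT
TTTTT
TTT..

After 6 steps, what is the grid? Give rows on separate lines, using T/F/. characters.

Step 1: 3 trees catch fire, 1 burn out
  TTTTT
  TT.TT
  FTTTT
  .FTTT
  FTTTT
  TTT..
Step 2: 5 trees catch fire, 3 burn out
  TTTTT
  FT.TT
  .FTTT
  ..FTT
  .FTTT
  FTT..
Step 3: 6 trees catch fire, 5 burn out
  FTTTT
  .F.TT
  ..FTT
  ...FT
  ..FTT
  .FT..
Step 4: 5 trees catch fire, 6 burn out
  .FTTT
  ...TT
  ...FT
  ....F
  ...FT
  ..F..
Step 5: 4 trees catch fire, 5 burn out
  ..FTT
  ...FT
  ....F
  .....
  ....F
  .....
Step 6: 2 trees catch fire, 4 burn out
  ...FT
  ....F
  .....
  .....
  .....
  .....

...FT
....F
.....
.....
.....
.....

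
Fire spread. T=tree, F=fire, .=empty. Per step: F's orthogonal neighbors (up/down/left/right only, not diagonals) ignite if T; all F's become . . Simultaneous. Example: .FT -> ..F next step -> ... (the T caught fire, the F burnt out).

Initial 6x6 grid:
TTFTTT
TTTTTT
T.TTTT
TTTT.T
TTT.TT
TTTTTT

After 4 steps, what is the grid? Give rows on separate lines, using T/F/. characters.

Step 1: 3 trees catch fire, 1 burn out
  TF.FTT
  TTFTTT
  T.TTTT
  TTTT.T
  TTT.TT
  TTTTTT
Step 2: 5 trees catch fire, 3 burn out
  F...FT
  TF.FTT
  T.FTTT
  TTTT.T
  TTT.TT
  TTTTTT
Step 3: 5 trees catch fire, 5 burn out
  .....F
  F...FT
  T..FTT
  TTFT.T
  TTT.TT
  TTTTTT
Step 4: 6 trees catch fire, 5 burn out
  ......
  .....F
  F...FT
  TF.F.T
  TTF.TT
  TTTTTT

......
.....F
F...FT
TF.F.T
TTF.TT
TTTTTT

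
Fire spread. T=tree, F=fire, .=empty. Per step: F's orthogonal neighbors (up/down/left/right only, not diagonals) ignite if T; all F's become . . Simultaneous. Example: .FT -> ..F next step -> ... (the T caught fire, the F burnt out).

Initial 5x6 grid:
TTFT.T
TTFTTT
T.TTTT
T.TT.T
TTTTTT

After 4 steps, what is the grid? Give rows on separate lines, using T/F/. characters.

Step 1: 5 trees catch fire, 2 burn out
  TF.F.T
  TF.FTT
  T.FTTT
  T.TT.T
  TTTTTT
Step 2: 5 trees catch fire, 5 burn out
  F....T
  F...FT
  T..FTT
  T.FT.T
  TTTTTT
Step 3: 5 trees catch fire, 5 burn out
  .....T
  .....F
  F...FT
  T..F.T
  TTFTTT
Step 4: 5 trees catch fire, 5 burn out
  .....F
  ......
  .....F
  F....T
  TF.FTT

.....F
......
.....F
F....T
TF.FTT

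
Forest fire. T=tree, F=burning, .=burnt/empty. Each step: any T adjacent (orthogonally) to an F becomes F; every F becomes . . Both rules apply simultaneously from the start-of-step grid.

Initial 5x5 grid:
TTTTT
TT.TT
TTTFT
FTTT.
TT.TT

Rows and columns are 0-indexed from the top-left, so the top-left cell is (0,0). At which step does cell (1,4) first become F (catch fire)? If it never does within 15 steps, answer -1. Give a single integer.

Step 1: cell (1,4)='T' (+7 fires, +2 burnt)
Step 2: cell (1,4)='F' (+7 fires, +7 burnt)
  -> target ignites at step 2
Step 3: cell (1,4)='.' (+5 fires, +7 burnt)
Step 4: cell (1,4)='.' (+1 fires, +5 burnt)
Step 5: cell (1,4)='.' (+0 fires, +1 burnt)
  fire out at step 5

2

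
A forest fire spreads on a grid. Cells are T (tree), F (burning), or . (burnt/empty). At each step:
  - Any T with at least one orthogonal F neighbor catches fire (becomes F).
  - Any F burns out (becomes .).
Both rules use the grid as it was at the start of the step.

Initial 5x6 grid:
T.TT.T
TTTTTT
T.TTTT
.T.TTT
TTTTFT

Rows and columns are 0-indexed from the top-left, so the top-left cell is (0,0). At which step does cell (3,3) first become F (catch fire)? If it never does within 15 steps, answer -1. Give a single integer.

Step 1: cell (3,3)='T' (+3 fires, +1 burnt)
Step 2: cell (3,3)='F' (+4 fires, +3 burnt)
  -> target ignites at step 2
Step 3: cell (3,3)='.' (+4 fires, +4 burnt)
Step 4: cell (3,3)='.' (+5 fires, +4 burnt)
Step 5: cell (3,3)='.' (+3 fires, +5 burnt)
Step 6: cell (3,3)='.' (+2 fires, +3 burnt)
Step 7: cell (3,3)='.' (+1 fires, +2 burnt)
Step 8: cell (3,3)='.' (+2 fires, +1 burnt)
Step 9: cell (3,3)='.' (+0 fires, +2 burnt)
  fire out at step 9

2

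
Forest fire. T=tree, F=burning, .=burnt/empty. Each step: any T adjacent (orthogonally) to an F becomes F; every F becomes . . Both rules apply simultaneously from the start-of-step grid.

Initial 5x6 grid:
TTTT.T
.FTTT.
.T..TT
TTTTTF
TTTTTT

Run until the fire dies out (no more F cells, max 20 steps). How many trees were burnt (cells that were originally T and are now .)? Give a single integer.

Step 1: +6 fires, +2 burnt (F count now 6)
Step 2: +7 fires, +6 burnt (F count now 7)
Step 3: +6 fires, +7 burnt (F count now 6)
Step 4: +2 fires, +6 burnt (F count now 2)
Step 5: +0 fires, +2 burnt (F count now 0)
Fire out after step 5
Initially T: 22, now '.': 29
Total burnt (originally-T cells now '.'): 21

Answer: 21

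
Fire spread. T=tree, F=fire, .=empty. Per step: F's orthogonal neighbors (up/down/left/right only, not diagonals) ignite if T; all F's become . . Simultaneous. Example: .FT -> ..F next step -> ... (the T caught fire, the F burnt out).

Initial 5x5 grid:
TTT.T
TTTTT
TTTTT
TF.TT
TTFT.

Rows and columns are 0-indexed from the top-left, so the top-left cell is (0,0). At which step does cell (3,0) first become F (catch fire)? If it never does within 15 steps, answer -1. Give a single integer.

Step 1: cell (3,0)='F' (+4 fires, +2 burnt)
  -> target ignites at step 1
Step 2: cell (3,0)='.' (+5 fires, +4 burnt)
Step 3: cell (3,0)='.' (+5 fires, +5 burnt)
Step 4: cell (3,0)='.' (+4 fires, +5 burnt)
Step 5: cell (3,0)='.' (+1 fires, +4 burnt)
Step 6: cell (3,0)='.' (+1 fires, +1 burnt)
Step 7: cell (3,0)='.' (+0 fires, +1 burnt)
  fire out at step 7

1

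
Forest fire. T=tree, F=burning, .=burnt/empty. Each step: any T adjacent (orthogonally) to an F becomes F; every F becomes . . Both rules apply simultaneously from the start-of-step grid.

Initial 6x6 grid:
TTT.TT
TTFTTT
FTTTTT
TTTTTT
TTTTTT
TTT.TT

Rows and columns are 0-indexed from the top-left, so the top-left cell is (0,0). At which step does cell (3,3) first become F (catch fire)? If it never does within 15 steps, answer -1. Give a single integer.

Step 1: cell (3,3)='T' (+7 fires, +2 burnt)
Step 2: cell (3,3)='T' (+7 fires, +7 burnt)
Step 3: cell (3,3)='F' (+7 fires, +7 burnt)
  -> target ignites at step 3
Step 4: cell (3,3)='.' (+6 fires, +7 burnt)
Step 5: cell (3,3)='.' (+2 fires, +6 burnt)
Step 6: cell (3,3)='.' (+2 fires, +2 burnt)
Step 7: cell (3,3)='.' (+1 fires, +2 burnt)
Step 8: cell (3,3)='.' (+0 fires, +1 burnt)
  fire out at step 8

3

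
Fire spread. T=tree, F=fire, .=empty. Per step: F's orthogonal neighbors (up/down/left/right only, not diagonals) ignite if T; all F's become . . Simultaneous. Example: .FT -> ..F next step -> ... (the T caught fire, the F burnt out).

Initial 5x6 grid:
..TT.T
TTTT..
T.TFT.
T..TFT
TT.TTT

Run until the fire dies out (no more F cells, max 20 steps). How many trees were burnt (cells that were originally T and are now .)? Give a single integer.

Answer: 17

Derivation:
Step 1: +6 fires, +2 burnt (F count now 6)
Step 2: +4 fires, +6 burnt (F count now 4)
Step 3: +2 fires, +4 burnt (F count now 2)
Step 4: +1 fires, +2 burnt (F count now 1)
Step 5: +1 fires, +1 burnt (F count now 1)
Step 6: +1 fires, +1 burnt (F count now 1)
Step 7: +1 fires, +1 burnt (F count now 1)
Step 8: +1 fires, +1 burnt (F count now 1)
Step 9: +0 fires, +1 burnt (F count now 0)
Fire out after step 9
Initially T: 18, now '.': 29
Total burnt (originally-T cells now '.'): 17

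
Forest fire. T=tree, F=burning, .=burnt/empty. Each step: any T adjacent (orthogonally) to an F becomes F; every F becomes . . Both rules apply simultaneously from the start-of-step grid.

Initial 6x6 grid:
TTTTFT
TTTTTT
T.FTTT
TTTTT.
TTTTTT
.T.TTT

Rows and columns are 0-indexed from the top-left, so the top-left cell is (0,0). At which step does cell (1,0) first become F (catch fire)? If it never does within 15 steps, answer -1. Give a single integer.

Step 1: cell (1,0)='T' (+6 fires, +2 burnt)
Step 2: cell (1,0)='T' (+8 fires, +6 burnt)
Step 3: cell (1,0)='F' (+7 fires, +8 burnt)
  -> target ignites at step 3
Step 4: cell (1,0)='.' (+6 fires, +7 burnt)
Step 5: cell (1,0)='.' (+2 fires, +6 burnt)
Step 6: cell (1,0)='.' (+1 fires, +2 burnt)
Step 7: cell (1,0)='.' (+0 fires, +1 burnt)
  fire out at step 7

3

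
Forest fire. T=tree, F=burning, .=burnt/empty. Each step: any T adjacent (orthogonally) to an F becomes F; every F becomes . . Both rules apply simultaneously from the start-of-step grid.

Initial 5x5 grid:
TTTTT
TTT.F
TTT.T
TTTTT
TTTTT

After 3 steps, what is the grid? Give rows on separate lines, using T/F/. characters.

Step 1: 2 trees catch fire, 1 burn out
  TTTTF
  TTT..
  TTT.F
  TTTTT
  TTTTT
Step 2: 2 trees catch fire, 2 burn out
  TTTF.
  TTT..
  TTT..
  TTTTF
  TTTTT
Step 3: 3 trees catch fire, 2 burn out
  TTF..
  TTT..
  TTT..
  TTTF.
  TTTTF

TTF..
TTT..
TTT..
TTTF.
TTTTF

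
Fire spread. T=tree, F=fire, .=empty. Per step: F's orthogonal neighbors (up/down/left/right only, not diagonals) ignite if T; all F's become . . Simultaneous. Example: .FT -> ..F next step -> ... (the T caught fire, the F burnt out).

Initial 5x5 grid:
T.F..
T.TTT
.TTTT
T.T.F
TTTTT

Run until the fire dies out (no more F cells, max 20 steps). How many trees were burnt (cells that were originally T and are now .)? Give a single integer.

Answer: 14

Derivation:
Step 1: +3 fires, +2 burnt (F count now 3)
Step 2: +5 fires, +3 burnt (F count now 5)
Step 3: +3 fires, +5 burnt (F count now 3)
Step 4: +1 fires, +3 burnt (F count now 1)
Step 5: +1 fires, +1 burnt (F count now 1)
Step 6: +1 fires, +1 burnt (F count now 1)
Step 7: +0 fires, +1 burnt (F count now 0)
Fire out after step 7
Initially T: 16, now '.': 23
Total burnt (originally-T cells now '.'): 14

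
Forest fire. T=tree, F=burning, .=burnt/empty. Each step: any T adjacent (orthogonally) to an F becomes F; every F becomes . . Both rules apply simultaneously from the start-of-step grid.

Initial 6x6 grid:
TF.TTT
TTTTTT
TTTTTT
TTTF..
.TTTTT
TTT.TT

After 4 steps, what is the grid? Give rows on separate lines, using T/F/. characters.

Step 1: 5 trees catch fire, 2 burn out
  F..TTT
  TFTTTT
  TTTFTT
  TTF...
  .TTFTT
  TTT.TT
Step 2: 9 trees catch fire, 5 burn out
  ...TTT
  F.FFTT
  TFF.FT
  TF....
  .TF.FT
  TTT.TT
Step 3: 9 trees catch fire, 9 burn out
  ...FTT
  ....FT
  F....F
  F.....
  .F...F
  TTF.FT
Step 4: 4 trees catch fire, 9 burn out
  ....FT
  .....F
  ......
  ......
  ......
  TF...F

....FT
.....F
......
......
......
TF...F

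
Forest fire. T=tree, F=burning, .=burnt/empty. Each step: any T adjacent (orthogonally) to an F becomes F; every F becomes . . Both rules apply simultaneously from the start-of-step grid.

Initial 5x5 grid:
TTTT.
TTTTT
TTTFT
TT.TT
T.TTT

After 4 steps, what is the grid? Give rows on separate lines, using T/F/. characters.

Step 1: 4 trees catch fire, 1 burn out
  TTTT.
  TTTFT
  TTF.F
  TT.FT
  T.TTT
Step 2: 6 trees catch fire, 4 burn out
  TTTF.
  TTF.F
  TF...
  TT..F
  T.TFT
Step 3: 6 trees catch fire, 6 burn out
  TTF..
  TF...
  F....
  TF...
  T.F.F
Step 4: 3 trees catch fire, 6 burn out
  TF...
  F....
  .....
  F....
  T....

TF...
F....
.....
F....
T....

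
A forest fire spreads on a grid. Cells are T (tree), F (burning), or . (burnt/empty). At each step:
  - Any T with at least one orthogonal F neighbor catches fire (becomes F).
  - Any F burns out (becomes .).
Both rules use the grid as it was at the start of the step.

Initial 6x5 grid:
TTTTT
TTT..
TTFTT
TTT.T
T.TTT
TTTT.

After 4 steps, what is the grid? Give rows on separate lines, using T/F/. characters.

Step 1: 4 trees catch fire, 1 burn out
  TTTTT
  TTF..
  TF.FT
  TTF.T
  T.TTT
  TTTT.
Step 2: 6 trees catch fire, 4 burn out
  TTFTT
  TF...
  F...F
  TF..T
  T.FTT
  TTTT.
Step 3: 7 trees catch fire, 6 burn out
  TF.FT
  F....
  .....
  F...F
  T..FT
  TTFT.
Step 4: 6 trees catch fire, 7 burn out
  F...F
  .....
  .....
  .....
  F...F
  TF.F.

F...F
.....
.....
.....
F...F
TF.F.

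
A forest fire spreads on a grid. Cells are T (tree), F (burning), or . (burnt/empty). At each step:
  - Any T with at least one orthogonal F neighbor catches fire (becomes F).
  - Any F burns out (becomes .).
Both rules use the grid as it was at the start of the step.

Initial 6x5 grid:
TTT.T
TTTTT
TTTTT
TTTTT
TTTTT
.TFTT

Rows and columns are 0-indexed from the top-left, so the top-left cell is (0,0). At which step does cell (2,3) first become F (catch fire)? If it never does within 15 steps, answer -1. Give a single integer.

Step 1: cell (2,3)='T' (+3 fires, +1 burnt)
Step 2: cell (2,3)='T' (+4 fires, +3 burnt)
Step 3: cell (2,3)='T' (+5 fires, +4 burnt)
Step 4: cell (2,3)='F' (+5 fires, +5 burnt)
  -> target ignites at step 4
Step 5: cell (2,3)='.' (+5 fires, +5 burnt)
Step 6: cell (2,3)='.' (+3 fires, +5 burnt)
Step 7: cell (2,3)='.' (+2 fires, +3 burnt)
Step 8: cell (2,3)='.' (+0 fires, +2 burnt)
  fire out at step 8

4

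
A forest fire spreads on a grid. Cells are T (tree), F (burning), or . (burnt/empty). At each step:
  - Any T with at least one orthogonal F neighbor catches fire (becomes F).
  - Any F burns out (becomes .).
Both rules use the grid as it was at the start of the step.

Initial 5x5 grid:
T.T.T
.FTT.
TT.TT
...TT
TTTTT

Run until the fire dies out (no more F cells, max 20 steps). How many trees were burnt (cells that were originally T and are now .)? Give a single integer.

Step 1: +2 fires, +1 burnt (F count now 2)
Step 2: +3 fires, +2 burnt (F count now 3)
Step 3: +1 fires, +3 burnt (F count now 1)
Step 4: +2 fires, +1 burnt (F count now 2)
Step 5: +2 fires, +2 burnt (F count now 2)
Step 6: +2 fires, +2 burnt (F count now 2)
Step 7: +1 fires, +2 burnt (F count now 1)
Step 8: +1 fires, +1 burnt (F count now 1)
Step 9: +0 fires, +1 burnt (F count now 0)
Fire out after step 9
Initially T: 16, now '.': 23
Total burnt (originally-T cells now '.'): 14

Answer: 14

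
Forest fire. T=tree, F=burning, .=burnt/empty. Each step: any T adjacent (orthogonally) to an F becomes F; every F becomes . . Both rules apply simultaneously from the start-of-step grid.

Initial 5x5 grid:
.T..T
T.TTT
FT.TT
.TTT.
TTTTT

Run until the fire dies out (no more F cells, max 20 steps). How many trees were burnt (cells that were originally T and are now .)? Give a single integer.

Step 1: +2 fires, +1 burnt (F count now 2)
Step 2: +1 fires, +2 burnt (F count now 1)
Step 3: +2 fires, +1 burnt (F count now 2)
Step 4: +3 fires, +2 burnt (F count now 3)
Step 5: +2 fires, +3 burnt (F count now 2)
Step 6: +3 fires, +2 burnt (F count now 3)
Step 7: +2 fires, +3 burnt (F count now 2)
Step 8: +1 fires, +2 burnt (F count now 1)
Step 9: +0 fires, +1 burnt (F count now 0)
Fire out after step 9
Initially T: 17, now '.': 24
Total burnt (originally-T cells now '.'): 16

Answer: 16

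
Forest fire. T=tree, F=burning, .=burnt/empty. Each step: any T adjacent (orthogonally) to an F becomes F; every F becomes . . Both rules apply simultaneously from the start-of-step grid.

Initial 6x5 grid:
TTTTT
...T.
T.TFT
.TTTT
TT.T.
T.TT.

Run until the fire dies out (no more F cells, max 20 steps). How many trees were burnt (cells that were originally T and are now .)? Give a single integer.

Step 1: +4 fires, +1 burnt (F count now 4)
Step 2: +4 fires, +4 burnt (F count now 4)
Step 3: +4 fires, +4 burnt (F count now 4)
Step 4: +3 fires, +4 burnt (F count now 3)
Step 5: +2 fires, +3 burnt (F count now 2)
Step 6: +1 fires, +2 burnt (F count now 1)
Step 7: +0 fires, +1 burnt (F count now 0)
Fire out after step 7
Initially T: 19, now '.': 29
Total burnt (originally-T cells now '.'): 18

Answer: 18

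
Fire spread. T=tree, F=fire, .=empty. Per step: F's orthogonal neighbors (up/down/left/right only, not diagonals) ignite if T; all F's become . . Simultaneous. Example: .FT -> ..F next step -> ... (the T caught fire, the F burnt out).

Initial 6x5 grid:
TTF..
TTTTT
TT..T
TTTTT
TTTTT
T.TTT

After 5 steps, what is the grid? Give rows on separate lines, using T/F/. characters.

Step 1: 2 trees catch fire, 1 burn out
  TF...
  TTFTT
  TT..T
  TTTTT
  TTTTT
  T.TTT
Step 2: 3 trees catch fire, 2 burn out
  F....
  TF.FT
  TT..T
  TTTTT
  TTTTT
  T.TTT
Step 3: 3 trees catch fire, 3 burn out
  .....
  F...F
  TF..T
  TTTTT
  TTTTT
  T.TTT
Step 4: 3 trees catch fire, 3 burn out
  .....
  .....
  F...F
  TFTTT
  TTTTT
  T.TTT
Step 5: 4 trees catch fire, 3 burn out
  .....
  .....
  .....
  F.FTF
  TFTTT
  T.TTT

.....
.....
.....
F.FTF
TFTTT
T.TTT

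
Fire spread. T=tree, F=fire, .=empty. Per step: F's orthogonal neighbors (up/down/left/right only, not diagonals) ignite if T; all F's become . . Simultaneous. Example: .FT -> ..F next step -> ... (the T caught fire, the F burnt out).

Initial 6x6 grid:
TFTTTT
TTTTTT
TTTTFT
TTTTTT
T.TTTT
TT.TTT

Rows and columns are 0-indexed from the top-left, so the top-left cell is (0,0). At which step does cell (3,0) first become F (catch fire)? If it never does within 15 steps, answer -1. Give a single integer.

Step 1: cell (3,0)='T' (+7 fires, +2 burnt)
Step 2: cell (3,0)='T' (+11 fires, +7 burnt)
Step 3: cell (3,0)='T' (+7 fires, +11 burnt)
Step 4: cell (3,0)='F' (+4 fires, +7 burnt)
  -> target ignites at step 4
Step 5: cell (3,0)='.' (+1 fires, +4 burnt)
Step 6: cell (3,0)='.' (+1 fires, +1 burnt)
Step 7: cell (3,0)='.' (+1 fires, +1 burnt)
Step 8: cell (3,0)='.' (+0 fires, +1 burnt)
  fire out at step 8

4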